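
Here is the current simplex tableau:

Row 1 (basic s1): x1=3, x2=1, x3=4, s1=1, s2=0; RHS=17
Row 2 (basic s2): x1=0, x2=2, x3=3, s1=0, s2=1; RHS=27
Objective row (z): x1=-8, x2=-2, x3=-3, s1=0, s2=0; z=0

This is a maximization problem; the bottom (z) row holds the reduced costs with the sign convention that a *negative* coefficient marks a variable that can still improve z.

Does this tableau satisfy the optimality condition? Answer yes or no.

no

Column x1 has objective-row coefficient -8, which is negative; an improving pivot exists, so not yet optimal.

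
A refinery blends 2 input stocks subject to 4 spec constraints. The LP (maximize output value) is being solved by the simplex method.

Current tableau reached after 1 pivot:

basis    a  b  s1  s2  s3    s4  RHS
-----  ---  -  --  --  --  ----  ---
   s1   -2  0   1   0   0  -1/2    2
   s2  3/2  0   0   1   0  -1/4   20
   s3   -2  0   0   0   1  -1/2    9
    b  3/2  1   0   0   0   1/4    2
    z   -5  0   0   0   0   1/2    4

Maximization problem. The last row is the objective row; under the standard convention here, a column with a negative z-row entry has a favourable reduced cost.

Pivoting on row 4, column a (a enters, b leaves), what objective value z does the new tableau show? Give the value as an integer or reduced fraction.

32/3

Minimum ratio for a: 2/(3/2) = 4/3.
z changes by −(z-row coeff of a)·ratio = −(-5)·(4/3) = 20/3.
New z = 4 + (20/3) = 32/3.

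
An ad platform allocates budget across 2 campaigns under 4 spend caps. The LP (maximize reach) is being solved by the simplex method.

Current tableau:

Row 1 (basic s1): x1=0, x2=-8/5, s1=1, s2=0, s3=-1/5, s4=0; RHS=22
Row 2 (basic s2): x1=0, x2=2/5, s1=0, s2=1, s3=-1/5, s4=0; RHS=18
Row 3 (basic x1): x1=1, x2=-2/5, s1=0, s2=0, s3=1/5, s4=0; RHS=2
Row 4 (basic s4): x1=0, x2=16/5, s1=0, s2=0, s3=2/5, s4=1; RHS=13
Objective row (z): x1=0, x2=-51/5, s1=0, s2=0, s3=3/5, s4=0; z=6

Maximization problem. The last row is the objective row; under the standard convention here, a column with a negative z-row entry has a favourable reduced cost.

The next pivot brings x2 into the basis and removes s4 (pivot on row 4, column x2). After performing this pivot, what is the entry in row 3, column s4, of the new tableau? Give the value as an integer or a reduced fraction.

Pivot element is row 4, column x2: 16/5.
Normalize row 4: new (row 4, s4) = 1/(16/5) = 5/16.
row 3 ← row 3 − (-2/5)·(new row 4): 0 − (-2/5)·(5/16) = 1/8.

1/8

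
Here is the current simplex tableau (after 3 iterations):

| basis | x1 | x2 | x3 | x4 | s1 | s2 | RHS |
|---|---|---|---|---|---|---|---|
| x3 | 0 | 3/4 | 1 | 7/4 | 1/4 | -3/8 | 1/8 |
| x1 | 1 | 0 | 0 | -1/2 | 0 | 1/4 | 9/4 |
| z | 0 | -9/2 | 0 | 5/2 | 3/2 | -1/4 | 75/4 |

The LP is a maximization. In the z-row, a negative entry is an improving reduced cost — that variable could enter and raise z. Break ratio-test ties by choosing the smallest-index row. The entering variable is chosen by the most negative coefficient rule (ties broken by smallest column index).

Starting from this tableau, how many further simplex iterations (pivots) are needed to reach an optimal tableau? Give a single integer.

pivot: x2 in, x3 out → z = 39/2
pivot: s2 in, x1 out → z = 42
No improving column remains; optimal.

2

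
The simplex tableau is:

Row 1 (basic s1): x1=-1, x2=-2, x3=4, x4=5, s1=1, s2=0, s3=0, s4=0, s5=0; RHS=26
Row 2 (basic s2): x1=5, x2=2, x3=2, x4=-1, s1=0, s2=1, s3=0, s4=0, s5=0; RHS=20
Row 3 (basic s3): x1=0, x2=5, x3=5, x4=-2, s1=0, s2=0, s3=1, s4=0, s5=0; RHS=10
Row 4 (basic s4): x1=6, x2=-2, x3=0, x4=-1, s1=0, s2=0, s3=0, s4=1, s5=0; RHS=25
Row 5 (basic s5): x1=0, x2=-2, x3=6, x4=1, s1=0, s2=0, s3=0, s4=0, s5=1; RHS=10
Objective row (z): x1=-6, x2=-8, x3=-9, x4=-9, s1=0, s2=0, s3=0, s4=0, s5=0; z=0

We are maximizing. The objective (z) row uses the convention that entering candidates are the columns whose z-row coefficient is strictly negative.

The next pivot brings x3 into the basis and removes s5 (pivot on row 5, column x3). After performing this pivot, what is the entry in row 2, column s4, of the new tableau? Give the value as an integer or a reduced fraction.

Pivot element is row 5, column x3: 6.
Normalize row 5: new (row 5, s4) = 0/6 = 0.
row 2 ← row 2 − 2·(new row 5): 0 − 2·0 = 0.

0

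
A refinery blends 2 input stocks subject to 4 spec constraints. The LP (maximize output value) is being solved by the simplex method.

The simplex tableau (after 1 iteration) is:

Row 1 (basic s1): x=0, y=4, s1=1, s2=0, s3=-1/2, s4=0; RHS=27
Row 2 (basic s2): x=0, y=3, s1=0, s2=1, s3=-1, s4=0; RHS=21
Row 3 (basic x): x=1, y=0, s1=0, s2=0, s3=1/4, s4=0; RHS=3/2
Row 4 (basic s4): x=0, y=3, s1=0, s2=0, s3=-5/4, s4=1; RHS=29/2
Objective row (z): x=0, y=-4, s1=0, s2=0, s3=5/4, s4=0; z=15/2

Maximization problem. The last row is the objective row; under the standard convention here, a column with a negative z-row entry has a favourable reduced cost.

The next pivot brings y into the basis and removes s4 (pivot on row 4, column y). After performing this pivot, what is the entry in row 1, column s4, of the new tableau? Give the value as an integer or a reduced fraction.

-4/3

Pivot element is row 4, column y: 3.
Normalize row 4: new (row 4, s4) = 1/3 = 1/3.
row 1 ← row 1 − 4·(new row 4): 0 − 4·(1/3) = -4/3.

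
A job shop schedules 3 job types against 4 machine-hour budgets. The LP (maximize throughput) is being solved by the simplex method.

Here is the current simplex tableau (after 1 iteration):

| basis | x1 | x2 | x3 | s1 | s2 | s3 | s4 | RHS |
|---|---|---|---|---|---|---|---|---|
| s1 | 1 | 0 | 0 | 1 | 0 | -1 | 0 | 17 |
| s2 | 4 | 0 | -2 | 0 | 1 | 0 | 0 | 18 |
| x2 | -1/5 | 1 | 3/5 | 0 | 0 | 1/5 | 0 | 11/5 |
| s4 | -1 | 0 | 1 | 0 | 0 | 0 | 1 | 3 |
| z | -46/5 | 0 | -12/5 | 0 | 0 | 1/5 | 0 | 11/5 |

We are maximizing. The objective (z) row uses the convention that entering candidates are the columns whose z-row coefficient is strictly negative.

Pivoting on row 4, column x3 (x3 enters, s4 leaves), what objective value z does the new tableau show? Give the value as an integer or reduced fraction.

47/5

Minimum ratio for x3: 3/1 = 3.
z changes by −(z-row coeff of x3)·ratio = −(-12/5)·3 = 36/5.
New z = 11/5 + (36/5) = 47/5.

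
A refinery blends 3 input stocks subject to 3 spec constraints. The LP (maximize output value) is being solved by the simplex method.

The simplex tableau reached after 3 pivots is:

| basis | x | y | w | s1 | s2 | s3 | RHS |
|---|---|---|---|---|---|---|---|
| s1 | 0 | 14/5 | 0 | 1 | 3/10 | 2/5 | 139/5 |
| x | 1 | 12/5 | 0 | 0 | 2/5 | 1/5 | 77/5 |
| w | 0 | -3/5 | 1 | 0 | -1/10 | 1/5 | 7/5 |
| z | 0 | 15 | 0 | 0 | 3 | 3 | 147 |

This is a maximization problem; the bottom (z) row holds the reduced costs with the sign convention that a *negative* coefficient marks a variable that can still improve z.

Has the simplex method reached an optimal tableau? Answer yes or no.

No objective-row coefficient is strictly negative, so no entering variable exists; the tableau is optimal.

yes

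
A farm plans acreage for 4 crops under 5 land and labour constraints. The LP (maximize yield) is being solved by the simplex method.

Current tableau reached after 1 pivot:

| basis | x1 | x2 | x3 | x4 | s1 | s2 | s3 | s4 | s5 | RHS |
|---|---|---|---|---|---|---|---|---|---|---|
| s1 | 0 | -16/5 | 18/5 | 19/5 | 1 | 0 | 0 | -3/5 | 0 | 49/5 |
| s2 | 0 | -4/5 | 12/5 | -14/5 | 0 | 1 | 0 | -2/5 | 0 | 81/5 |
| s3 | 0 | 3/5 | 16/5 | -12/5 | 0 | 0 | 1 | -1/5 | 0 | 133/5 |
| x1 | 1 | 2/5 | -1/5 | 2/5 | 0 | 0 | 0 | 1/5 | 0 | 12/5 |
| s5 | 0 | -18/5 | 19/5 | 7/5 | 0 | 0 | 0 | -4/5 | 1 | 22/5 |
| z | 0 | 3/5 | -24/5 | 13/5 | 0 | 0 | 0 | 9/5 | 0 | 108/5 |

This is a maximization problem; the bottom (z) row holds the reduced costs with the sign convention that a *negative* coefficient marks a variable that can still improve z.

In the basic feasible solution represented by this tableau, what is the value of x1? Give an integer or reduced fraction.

12/5

x1 is basic (row 4); its value is the RHS of that row: 12/5.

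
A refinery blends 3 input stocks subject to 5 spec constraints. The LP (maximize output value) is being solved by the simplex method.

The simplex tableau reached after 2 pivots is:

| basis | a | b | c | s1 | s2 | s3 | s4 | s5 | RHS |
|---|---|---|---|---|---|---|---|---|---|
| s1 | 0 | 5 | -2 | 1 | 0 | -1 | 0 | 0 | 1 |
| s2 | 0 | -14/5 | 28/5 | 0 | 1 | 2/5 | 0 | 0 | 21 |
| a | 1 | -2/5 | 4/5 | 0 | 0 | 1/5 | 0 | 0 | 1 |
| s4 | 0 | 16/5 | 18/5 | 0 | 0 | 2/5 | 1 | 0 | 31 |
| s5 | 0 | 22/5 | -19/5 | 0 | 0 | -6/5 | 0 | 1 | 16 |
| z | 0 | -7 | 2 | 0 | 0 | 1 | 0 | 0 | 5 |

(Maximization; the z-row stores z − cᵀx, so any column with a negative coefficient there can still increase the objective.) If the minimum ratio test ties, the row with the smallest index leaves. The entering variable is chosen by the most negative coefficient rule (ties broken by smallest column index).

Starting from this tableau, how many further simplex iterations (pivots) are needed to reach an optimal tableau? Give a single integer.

pivot: b in, s1 out → z = 32/5
pivot: c in, a out → z = 31/4
pivot: s3 in, c out → z = 10
No improving column remains; optimal.

3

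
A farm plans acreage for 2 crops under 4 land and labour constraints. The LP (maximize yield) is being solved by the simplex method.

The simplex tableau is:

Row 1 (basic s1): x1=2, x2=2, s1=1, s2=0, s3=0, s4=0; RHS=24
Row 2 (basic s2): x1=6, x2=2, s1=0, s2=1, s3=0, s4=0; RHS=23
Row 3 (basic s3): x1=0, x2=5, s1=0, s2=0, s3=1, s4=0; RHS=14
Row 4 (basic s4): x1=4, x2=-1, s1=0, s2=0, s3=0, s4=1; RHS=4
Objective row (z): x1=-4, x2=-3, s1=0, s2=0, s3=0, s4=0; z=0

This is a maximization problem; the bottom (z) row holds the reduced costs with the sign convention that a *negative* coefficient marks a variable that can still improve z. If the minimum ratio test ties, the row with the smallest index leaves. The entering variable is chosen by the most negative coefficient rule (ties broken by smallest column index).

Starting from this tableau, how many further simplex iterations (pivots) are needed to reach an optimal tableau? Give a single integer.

2

pivot: x1 in, s4 out → z = 4
pivot: x2 in, s3 out → z = 76/5
No improving column remains; optimal.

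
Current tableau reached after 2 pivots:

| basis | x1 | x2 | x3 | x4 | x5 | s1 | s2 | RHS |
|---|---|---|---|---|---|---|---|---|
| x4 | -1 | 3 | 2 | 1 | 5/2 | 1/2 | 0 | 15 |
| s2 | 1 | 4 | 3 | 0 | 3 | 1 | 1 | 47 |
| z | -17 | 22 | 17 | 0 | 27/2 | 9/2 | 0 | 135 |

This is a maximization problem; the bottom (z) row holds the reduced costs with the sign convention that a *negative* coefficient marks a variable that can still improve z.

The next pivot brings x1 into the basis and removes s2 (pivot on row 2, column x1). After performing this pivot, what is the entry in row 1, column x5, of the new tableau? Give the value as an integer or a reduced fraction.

Pivot element is row 2, column x1: 1.
Normalize row 2: new (row 2, x5) = 3/1 = 3.
row 1 ← row 1 − (-1)·(new row 2): 5/2 − (-1)·3 = 11/2.

11/2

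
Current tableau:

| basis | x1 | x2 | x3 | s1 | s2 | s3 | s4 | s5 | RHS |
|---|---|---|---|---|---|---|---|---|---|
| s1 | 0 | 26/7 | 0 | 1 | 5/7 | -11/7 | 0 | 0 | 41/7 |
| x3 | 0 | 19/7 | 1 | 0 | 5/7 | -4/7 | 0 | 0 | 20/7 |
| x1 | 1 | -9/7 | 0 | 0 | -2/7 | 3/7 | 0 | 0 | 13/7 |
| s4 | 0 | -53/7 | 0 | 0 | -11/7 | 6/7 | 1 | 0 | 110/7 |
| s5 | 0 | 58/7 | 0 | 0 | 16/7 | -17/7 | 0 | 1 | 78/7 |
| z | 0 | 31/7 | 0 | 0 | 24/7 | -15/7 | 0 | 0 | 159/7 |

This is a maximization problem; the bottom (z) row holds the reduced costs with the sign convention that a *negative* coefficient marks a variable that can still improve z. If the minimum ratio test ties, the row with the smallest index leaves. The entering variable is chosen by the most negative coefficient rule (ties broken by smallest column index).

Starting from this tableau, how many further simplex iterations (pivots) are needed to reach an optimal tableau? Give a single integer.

2

pivot: s3 in, x1 out → z = 32
pivot: x2 in, x3 out → z = 128/3
No improving column remains; optimal.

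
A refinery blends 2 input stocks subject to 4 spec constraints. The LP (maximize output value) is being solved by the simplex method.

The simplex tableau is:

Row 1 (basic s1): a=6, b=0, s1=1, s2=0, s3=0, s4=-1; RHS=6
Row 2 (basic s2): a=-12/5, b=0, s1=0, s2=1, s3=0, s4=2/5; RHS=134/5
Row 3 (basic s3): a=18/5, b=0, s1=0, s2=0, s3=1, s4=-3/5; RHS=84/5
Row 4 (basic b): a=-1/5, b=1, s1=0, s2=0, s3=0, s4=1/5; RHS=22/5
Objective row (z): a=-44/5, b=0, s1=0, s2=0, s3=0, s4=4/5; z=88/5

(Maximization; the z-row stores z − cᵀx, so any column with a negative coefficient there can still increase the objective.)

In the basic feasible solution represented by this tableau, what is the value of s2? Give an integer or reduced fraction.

134/5

s2 is basic (row 2); its value is the RHS of that row: 134/5.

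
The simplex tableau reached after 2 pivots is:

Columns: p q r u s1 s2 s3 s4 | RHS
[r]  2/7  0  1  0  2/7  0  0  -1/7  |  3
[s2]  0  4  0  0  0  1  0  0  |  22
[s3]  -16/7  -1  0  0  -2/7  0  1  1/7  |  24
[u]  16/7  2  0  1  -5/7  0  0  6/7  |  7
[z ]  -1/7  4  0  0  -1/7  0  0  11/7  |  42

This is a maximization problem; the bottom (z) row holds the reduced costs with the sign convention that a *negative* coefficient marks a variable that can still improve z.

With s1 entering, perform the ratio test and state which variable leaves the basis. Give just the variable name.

r

Ratios: row 1 (r): 3/(2/7) = 21/2; row 2 (s2): entry 0 ≤ 0, skip; row 3 (s3): entry -2/7 ≤ 0, skip; row 4 (u): entry -5/7 ≤ 0, skip.
Minimum ratio 21/2 is in the r row, so r leaves.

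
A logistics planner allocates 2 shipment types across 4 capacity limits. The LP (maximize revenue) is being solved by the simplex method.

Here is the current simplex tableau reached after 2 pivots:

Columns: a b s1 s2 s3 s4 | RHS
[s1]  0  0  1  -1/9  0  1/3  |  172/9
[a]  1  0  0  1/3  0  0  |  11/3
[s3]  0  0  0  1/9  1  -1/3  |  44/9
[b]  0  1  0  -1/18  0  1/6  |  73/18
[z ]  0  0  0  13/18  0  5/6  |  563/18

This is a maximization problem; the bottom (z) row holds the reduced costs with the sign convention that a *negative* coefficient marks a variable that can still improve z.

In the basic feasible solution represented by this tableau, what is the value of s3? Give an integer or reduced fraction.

s3 is basic (row 3); its value is the RHS of that row: 44/9.

44/9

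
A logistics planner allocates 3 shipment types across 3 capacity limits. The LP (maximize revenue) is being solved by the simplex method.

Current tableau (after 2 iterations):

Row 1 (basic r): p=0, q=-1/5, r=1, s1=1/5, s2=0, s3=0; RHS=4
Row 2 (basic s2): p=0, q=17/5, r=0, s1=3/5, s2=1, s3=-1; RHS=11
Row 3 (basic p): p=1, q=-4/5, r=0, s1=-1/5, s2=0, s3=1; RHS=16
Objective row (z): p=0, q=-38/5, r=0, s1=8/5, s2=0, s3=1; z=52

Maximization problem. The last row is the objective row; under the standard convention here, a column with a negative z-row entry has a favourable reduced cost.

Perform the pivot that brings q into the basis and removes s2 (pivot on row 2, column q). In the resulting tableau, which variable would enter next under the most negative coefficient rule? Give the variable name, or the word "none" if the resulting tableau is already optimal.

s3

Pivot element 17/5. New z-row = old z-row − (-38/5)·(row 2/(17/5)).
Updated z-row coefficients: p: 0, q: 0, r: 0, s1: 50/17, s2: 38/17, s3: -21/17.
The most negative is -21/17 in column s3, so s3 would enter next.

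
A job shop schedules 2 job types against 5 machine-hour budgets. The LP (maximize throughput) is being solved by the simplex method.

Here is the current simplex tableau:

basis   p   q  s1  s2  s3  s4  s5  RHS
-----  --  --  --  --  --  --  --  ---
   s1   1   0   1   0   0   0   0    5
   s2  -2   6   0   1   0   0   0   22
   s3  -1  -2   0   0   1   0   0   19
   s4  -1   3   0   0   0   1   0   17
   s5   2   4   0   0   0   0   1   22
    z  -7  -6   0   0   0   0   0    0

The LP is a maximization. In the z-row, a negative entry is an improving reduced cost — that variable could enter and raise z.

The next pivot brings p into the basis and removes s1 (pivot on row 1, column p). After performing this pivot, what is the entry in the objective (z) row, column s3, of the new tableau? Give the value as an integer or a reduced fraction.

Pivot element is row 1, column p: 1.
Normalize row 1: new (row 1, s3) = 0/1 = 0.
z-row ← z-row − (-7)·(new row 1): 0 − (-7)·0 = 0.

0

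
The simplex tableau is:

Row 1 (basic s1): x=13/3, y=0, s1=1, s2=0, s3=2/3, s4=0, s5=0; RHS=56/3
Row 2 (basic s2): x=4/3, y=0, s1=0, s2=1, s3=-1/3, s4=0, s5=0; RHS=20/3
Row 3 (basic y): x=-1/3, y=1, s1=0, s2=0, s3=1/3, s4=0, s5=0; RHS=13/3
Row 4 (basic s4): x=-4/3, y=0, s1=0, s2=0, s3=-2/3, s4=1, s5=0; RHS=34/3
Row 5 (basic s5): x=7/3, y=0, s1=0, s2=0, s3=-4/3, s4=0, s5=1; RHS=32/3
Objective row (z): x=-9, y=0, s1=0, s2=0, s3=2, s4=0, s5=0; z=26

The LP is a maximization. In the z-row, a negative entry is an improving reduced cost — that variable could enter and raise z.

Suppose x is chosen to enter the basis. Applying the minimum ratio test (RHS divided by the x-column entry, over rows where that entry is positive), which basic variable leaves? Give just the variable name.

Ratios: row 1 (s1): (56/3)/(13/3) = 56/13; row 2 (s2): (20/3)/(4/3) = 5; row 3 (y): entry -1/3 ≤ 0, skip; row 4 (s4): entry -4/3 ≤ 0, skip; row 5 (s5): (32/3)/(7/3) = 32/7.
Minimum ratio 56/13 is in the s1 row, so s1 leaves.

s1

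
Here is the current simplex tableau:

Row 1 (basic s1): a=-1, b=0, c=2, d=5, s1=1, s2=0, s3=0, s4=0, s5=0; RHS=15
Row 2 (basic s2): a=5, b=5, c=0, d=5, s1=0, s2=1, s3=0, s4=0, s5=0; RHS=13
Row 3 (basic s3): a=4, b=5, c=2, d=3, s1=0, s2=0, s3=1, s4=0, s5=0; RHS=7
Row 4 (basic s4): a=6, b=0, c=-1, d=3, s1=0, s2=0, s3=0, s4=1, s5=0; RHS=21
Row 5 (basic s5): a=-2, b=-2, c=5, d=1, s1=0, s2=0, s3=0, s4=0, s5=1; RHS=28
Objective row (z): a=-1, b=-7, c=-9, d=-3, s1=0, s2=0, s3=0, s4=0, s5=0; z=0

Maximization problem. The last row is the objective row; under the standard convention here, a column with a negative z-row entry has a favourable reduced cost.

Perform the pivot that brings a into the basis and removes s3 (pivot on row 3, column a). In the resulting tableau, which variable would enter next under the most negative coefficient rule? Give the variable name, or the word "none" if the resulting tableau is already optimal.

Pivot element 4. New z-row = old z-row − (-1)·(row 3/4).
Updated z-row coefficients: a: 0, b: -23/4, c: -17/2, d: -9/4, s1: 0, s2: 0, s3: 1/4, s4: 0, s5: 0.
The most negative is -17/2 in column c, so c would enter next.

c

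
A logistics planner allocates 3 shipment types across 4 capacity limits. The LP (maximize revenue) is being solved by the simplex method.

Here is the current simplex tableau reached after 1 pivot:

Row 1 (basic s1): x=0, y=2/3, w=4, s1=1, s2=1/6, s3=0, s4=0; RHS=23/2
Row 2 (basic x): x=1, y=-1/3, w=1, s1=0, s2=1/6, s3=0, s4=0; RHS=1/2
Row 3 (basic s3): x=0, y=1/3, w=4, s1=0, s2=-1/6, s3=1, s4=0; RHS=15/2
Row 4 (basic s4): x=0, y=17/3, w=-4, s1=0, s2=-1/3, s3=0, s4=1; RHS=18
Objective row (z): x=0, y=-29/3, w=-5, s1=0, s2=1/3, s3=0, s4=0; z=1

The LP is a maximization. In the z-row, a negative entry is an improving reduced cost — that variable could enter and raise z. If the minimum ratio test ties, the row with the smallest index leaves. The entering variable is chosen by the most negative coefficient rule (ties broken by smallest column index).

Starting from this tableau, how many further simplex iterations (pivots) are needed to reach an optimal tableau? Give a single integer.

pivot: y in, s4 out → z = 539/17
pivot: w in, s3 out → z = 795/16
pivot: s2 in, x out → z = 1279/25
No improving column remains; optimal.

3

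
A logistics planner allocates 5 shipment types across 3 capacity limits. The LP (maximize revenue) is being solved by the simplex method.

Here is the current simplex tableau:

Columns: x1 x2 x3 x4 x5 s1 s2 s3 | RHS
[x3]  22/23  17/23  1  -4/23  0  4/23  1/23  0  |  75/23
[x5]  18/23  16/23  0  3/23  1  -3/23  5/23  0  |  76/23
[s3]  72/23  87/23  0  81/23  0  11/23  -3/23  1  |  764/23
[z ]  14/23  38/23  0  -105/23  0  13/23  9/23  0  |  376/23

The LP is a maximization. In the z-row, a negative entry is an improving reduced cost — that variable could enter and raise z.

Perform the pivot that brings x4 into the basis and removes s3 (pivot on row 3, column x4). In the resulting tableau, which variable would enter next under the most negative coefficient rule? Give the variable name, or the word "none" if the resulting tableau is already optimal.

Pivot element 81/23. New z-row = old z-row − (-105/23)·(row 3/(81/23)).
Updated z-row coefficients: x1: 14/3, x2: 59/9, x3: 0, x4: 0, x5: 0, s1: 32/27, s2: 2/9, s3: 35/27.
No coefficient is strictly negative; the tableau after this pivot is optimal.

none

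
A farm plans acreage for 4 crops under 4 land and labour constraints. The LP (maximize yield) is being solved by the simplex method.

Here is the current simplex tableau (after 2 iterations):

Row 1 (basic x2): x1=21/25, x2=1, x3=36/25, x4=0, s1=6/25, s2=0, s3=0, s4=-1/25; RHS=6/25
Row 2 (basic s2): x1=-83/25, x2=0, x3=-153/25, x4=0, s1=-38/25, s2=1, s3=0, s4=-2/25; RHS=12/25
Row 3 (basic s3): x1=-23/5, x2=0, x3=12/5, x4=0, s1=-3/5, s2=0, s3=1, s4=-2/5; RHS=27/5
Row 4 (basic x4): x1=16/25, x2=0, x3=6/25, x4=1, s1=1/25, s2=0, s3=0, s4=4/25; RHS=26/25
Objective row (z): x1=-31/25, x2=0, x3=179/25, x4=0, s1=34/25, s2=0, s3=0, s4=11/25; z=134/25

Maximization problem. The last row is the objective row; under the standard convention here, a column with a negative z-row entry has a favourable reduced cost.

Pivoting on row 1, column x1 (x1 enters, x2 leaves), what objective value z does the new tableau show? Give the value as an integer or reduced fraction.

40/7

Minimum ratio for x1: (6/25)/(21/25) = 2/7.
z changes by −(z-row coeff of x1)·ratio = −(-31/25)·(2/7) = 62/175.
New z = 134/25 + (62/175) = 40/7.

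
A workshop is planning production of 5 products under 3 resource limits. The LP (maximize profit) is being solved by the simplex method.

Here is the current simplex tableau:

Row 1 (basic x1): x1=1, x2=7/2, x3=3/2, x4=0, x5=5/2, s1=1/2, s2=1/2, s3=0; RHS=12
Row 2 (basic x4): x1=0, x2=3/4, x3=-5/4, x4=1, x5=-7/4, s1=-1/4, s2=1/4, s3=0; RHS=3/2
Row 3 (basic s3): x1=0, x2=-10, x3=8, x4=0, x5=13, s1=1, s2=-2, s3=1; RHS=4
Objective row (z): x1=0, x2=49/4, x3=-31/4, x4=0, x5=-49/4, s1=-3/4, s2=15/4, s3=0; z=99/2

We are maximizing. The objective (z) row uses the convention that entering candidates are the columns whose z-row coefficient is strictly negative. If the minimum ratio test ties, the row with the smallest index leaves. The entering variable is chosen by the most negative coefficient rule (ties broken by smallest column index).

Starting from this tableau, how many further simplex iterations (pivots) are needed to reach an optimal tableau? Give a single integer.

pivot: x5 in, s3 out → z = 1385/26
pivot: x3 in, x5 out → z = 427/8
No improving column remains; optimal.

2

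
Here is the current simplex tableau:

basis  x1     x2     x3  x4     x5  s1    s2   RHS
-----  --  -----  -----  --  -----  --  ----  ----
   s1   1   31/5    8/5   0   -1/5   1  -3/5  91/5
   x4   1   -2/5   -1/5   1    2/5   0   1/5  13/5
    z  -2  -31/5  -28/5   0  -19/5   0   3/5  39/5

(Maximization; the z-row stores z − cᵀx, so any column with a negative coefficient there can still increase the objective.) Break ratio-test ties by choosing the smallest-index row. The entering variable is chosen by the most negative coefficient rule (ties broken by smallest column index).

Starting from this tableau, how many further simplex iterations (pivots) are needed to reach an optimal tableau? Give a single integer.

pivot: x2 in, s1 out → z = 26
pivot: x3 in, x2 out → z = 143/2
pivot: x5 in, x4 out → z = 130
No improving column remains; optimal.

3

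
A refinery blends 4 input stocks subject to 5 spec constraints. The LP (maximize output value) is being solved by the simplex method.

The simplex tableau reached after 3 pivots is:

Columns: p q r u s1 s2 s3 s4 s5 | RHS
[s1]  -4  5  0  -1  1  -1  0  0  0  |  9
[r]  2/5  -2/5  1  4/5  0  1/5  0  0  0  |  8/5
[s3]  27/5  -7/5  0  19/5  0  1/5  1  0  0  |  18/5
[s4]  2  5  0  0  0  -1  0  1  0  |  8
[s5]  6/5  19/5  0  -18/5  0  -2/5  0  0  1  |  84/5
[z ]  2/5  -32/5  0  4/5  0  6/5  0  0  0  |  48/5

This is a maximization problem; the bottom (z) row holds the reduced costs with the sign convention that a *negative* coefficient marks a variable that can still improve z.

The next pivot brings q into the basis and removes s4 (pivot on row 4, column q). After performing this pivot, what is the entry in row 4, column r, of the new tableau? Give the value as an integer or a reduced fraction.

Pivot element is row 4, column q: 5.
Normalize row 4: new (row 4, r) = 0/5 = 0.
Row 4 is the pivot row, so the entry is 0.

0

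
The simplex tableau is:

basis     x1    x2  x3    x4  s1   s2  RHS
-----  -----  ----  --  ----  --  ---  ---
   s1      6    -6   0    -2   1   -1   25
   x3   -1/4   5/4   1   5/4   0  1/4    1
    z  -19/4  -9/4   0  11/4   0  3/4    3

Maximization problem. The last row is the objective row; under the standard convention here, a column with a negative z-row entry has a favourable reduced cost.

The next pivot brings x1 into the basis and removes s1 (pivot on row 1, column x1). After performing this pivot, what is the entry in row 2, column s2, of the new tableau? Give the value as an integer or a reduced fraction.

Pivot element is row 1, column x1: 6.
Normalize row 1: new (row 1, s2) = (-1)/6 = -1/6.
row 2 ← row 2 − (-1/4)·(new row 1): 1/4 − (-1/4)·(-1/6) = 5/24.

5/24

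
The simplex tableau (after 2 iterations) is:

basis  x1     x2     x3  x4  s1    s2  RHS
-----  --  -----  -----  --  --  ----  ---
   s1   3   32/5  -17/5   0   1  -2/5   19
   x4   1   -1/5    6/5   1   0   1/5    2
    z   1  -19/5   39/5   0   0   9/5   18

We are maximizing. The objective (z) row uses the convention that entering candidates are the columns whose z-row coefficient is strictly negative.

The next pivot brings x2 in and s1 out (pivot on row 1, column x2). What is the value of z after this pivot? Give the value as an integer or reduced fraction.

937/32

Minimum ratio for x2: 19/(32/5) = 95/32.
z changes by −(z-row coeff of x2)·ratio = −(-19/5)·(95/32) = 361/32.
New z = 18 + (361/32) = 937/32.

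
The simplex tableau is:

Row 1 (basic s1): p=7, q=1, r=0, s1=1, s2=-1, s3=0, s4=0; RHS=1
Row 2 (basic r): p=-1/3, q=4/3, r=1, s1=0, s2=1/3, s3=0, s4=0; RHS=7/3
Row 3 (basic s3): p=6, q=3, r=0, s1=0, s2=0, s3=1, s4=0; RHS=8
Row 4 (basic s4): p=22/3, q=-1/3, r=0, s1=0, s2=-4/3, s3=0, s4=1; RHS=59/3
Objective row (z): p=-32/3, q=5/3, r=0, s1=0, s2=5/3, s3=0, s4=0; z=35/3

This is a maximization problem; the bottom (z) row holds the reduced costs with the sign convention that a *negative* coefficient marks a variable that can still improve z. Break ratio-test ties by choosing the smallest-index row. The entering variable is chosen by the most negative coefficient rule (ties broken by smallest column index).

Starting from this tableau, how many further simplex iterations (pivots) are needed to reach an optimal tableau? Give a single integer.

pivot: p in, s1 out → z = 277/21
No improving column remains; optimal.

1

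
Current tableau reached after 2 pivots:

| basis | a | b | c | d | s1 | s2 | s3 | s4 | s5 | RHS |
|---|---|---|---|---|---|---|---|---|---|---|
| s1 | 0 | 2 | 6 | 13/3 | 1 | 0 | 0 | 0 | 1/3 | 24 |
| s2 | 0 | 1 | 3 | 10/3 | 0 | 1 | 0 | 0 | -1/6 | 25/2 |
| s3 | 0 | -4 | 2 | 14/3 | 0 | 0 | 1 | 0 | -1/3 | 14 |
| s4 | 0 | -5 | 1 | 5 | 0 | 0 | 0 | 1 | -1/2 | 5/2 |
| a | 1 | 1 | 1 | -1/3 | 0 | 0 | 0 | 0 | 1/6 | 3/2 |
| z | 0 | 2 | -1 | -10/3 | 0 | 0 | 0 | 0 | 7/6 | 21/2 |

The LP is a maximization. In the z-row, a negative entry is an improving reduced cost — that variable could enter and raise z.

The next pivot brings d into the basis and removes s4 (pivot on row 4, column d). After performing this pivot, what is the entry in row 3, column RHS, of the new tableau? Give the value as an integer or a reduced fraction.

Pivot element is row 4, column d: 5.
Normalize row 4: new (row 4, RHS) = (5/2)/5 = 1/2.
row 3 ← row 3 − (14/3)·(new row 4): 14 − (14/3)·(1/2) = 35/3.

35/3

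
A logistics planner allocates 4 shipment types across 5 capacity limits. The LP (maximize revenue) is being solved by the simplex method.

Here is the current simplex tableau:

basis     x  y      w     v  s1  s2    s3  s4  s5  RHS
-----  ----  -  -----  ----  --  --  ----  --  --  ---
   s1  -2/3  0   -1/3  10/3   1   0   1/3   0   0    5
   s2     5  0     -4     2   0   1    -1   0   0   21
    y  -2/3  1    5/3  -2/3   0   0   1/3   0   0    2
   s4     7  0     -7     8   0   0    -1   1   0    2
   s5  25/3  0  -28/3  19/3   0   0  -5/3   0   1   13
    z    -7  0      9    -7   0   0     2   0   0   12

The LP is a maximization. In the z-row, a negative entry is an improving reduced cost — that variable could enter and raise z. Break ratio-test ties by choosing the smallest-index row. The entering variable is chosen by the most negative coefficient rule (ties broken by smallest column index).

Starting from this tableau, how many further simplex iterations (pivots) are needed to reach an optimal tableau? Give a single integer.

pivot: x in, s4 out → z = 14
No improving column remains; optimal.

1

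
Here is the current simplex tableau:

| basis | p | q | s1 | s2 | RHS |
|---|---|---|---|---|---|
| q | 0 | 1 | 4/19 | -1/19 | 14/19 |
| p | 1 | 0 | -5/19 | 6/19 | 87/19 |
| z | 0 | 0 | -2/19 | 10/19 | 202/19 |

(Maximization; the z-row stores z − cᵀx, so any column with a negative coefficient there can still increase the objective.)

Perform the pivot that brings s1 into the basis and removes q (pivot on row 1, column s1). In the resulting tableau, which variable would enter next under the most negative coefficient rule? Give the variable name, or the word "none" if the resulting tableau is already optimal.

Pivot element 4/19. New z-row = old z-row − (-2/19)·(row 1/(4/19)).
Updated z-row coefficients: p: 0, q: 1/2, s1: 0, s2: 1/2.
No coefficient is strictly negative; the tableau after this pivot is optimal.

none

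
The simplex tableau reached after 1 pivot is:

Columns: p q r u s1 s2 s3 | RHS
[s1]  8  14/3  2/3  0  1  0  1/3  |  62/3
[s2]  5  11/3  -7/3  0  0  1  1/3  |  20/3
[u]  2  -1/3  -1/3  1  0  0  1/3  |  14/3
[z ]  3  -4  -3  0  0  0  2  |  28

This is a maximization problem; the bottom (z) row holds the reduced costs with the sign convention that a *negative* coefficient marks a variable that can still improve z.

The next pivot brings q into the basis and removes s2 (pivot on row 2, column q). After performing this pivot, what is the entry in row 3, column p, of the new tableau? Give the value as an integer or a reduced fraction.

27/11

Pivot element is row 2, column q: 11/3.
Normalize row 2: new (row 2, p) = 5/(11/3) = 15/11.
row 3 ← row 3 − (-1/3)·(new row 2): 2 − (-1/3)·(15/11) = 27/11.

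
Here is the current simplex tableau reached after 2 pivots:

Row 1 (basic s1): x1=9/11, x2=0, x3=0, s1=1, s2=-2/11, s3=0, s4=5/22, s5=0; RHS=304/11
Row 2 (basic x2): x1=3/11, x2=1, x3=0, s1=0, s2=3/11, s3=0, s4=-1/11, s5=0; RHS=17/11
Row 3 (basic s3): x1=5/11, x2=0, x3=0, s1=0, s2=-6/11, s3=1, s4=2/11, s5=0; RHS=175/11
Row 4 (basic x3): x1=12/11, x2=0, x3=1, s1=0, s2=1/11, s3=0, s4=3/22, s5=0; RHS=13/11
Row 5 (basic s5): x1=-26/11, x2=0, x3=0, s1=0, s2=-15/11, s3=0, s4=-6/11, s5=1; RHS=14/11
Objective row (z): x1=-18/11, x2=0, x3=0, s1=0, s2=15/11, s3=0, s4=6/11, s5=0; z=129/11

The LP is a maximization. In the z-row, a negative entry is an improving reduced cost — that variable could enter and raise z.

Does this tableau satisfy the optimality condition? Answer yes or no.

Column x1 has objective-row coefficient -18/11, which is negative; an improving pivot exists, so not yet optimal.

no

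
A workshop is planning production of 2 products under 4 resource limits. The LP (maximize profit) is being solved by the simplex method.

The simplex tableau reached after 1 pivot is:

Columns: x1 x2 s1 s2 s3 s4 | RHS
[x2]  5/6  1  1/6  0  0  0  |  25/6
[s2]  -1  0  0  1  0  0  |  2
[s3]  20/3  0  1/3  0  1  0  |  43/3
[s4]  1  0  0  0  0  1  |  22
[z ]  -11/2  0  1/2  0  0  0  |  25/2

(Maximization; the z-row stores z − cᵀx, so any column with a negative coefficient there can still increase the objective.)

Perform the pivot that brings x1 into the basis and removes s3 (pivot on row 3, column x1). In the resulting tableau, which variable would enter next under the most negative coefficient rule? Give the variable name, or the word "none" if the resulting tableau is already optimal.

Pivot element 20/3. New z-row = old z-row − (-11/2)·(row 3/(20/3)).
Updated z-row coefficients: x1: 0, x2: 0, s1: 31/40, s2: 0, s3: 33/40, s4: 0.
No coefficient is strictly negative; the tableau after this pivot is optimal.

none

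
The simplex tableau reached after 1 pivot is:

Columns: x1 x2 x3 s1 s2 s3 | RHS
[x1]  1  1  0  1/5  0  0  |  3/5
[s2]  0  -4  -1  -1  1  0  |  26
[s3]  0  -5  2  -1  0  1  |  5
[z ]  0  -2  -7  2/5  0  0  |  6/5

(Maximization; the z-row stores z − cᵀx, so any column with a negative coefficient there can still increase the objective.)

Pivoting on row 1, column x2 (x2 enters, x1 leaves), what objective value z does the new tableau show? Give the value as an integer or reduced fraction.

12/5

Minimum ratio for x2: (3/5)/1 = 3/5.
z changes by −(z-row coeff of x2)·ratio = −(-2)·(3/5) = 6/5.
New z = 6/5 + (6/5) = 12/5.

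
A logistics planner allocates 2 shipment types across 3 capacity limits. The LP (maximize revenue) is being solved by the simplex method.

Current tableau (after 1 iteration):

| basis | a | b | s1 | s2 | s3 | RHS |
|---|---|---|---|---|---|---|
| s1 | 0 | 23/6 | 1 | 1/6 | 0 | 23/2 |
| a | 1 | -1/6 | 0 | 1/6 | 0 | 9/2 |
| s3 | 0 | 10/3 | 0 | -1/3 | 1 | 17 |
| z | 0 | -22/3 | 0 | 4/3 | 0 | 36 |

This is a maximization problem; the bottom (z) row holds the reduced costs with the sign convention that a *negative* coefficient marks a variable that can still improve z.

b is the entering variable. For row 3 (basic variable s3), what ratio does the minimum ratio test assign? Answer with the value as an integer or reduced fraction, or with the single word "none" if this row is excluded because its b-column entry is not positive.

Ratio = RHS / (b entry) = 17 / (10/3) = 51/10.

51/10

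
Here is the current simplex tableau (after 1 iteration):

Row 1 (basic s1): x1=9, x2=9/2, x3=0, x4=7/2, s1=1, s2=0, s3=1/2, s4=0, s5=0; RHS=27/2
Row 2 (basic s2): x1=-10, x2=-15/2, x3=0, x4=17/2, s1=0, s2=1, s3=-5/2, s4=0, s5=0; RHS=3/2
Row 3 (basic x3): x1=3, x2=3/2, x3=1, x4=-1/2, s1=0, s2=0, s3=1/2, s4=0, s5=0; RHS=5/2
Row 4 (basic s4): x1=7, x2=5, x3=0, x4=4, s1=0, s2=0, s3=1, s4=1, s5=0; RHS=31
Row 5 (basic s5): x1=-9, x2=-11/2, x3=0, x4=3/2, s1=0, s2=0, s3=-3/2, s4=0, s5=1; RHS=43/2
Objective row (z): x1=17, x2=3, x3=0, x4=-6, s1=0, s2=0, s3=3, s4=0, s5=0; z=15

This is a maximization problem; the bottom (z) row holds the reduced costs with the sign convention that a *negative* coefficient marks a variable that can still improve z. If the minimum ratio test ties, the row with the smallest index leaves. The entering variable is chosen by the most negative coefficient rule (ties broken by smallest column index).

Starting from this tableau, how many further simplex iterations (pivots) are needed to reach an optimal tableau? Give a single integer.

pivot: x4 in, s2 out → z = 273/17
pivot: x2 in, s1 out → z = 858/43
No improving column remains; optimal.

2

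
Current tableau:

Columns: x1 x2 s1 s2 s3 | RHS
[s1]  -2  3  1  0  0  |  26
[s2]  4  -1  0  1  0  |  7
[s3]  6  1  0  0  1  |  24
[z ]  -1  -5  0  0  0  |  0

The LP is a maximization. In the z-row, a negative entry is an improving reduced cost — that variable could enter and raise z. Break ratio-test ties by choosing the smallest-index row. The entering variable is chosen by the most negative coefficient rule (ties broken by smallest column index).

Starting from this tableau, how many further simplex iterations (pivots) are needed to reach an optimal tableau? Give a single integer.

pivot: x2 in, s1 out → z = 130/3
pivot: x1 in, s3 out → z = 533/10
No improving column remains; optimal.

2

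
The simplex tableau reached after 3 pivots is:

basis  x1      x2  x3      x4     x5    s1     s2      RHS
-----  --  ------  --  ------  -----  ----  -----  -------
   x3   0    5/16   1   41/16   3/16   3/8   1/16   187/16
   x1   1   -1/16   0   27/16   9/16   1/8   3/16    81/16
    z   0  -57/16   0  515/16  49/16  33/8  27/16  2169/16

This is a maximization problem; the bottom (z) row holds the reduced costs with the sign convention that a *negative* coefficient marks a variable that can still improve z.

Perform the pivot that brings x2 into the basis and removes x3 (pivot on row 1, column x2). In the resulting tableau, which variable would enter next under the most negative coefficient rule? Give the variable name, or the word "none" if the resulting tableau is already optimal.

none

Pivot element 5/16. New z-row = old z-row − (-57/16)·(row 1/(5/16)).
Updated z-row coefficients: x1: 0, x2: 0, x3: 57/5, x4: 307/5, x5: 26/5, s1: 42/5, s2: 12/5.
No coefficient is strictly negative; the tableau after this pivot is optimal.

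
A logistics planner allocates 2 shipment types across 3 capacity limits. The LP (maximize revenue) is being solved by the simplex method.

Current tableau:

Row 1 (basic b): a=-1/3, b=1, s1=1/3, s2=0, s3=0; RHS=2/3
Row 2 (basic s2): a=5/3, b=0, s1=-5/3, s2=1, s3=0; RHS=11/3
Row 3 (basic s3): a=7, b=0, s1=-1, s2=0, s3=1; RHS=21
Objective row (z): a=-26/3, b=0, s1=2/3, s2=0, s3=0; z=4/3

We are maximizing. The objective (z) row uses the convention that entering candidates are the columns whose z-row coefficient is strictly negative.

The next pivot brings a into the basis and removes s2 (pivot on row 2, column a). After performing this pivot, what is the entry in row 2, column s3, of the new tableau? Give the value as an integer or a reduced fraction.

0

Pivot element is row 2, column a: 5/3.
Normalize row 2: new (row 2, s3) = 0/(5/3) = 0.
Row 2 is the pivot row, so the entry is 0.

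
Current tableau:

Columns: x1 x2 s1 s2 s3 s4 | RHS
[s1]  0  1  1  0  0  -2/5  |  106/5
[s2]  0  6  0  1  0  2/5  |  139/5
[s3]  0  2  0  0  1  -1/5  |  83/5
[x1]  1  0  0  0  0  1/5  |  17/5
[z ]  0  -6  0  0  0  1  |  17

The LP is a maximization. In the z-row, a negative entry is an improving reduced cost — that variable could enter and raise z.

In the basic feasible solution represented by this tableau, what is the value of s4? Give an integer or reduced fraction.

s4 is nonbasic (not in the basis column), so its value in the current BFS is 0.

0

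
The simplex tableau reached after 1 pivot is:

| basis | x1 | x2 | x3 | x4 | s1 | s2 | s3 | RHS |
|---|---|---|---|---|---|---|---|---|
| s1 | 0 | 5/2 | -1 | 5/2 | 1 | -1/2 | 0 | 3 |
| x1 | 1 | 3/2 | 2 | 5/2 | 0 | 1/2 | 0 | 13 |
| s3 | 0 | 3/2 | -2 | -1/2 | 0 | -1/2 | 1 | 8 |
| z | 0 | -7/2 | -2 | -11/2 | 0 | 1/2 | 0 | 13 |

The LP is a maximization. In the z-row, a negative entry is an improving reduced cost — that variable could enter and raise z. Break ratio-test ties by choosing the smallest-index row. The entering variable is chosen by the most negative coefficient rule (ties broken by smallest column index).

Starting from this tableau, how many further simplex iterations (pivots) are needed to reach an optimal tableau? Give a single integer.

pivot: x4 in, s1 out → z = 98/5
pivot: x3 in, x1 out → z = 168/5
No improving column remains; optimal.

2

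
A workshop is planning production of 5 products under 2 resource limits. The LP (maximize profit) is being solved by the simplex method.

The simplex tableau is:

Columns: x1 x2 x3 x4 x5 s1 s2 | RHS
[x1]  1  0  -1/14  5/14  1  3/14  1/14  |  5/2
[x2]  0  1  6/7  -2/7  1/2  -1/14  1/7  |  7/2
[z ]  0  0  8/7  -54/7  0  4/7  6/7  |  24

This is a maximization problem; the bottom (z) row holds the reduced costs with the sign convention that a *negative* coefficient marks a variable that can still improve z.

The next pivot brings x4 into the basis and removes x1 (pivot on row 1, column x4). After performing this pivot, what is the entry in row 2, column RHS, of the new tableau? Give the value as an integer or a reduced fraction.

11/2

Pivot element is row 1, column x4: 5/14.
Normalize row 1: new (row 1, RHS) = (5/2)/(5/14) = 7.
row 2 ← row 2 − (-2/7)·(new row 1): 7/2 − (-2/7)·7 = 11/2.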